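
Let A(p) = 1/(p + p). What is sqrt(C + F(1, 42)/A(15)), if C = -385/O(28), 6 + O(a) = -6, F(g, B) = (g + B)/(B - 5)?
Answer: 5*sqrt(131979)/222 ≈ 8.1822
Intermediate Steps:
A(p) = 1/(2*p)
F(g, B) = (B + g)/(-5 + B)
O(a) = -12 (O(a) = -6 - 6 = -12)
C = 385/12 (C = -385/(-12) = -385*(-1/12) = 385/12 ≈ 32.083)
sqrt(C + F(1, 42)/A(15)) = sqrt(385/12 + ((42 + 1)/(-5 + 42))/(((1/2)/15))) = sqrt(385/12 + (43/37)/(((1/2)*(1/15)))) = sqrt(385/12 + ((1/37)*43)/(1/30)) = sqrt(385/12 + (43/37)*30) = sqrt(385/12 + 1290/37) = sqrt(29725/444) = 5*sqrt(131979)/222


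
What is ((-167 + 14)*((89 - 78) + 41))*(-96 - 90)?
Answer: 1479816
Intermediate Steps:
((-167 + 14)*((89 - 78) + 41))*(-96 - 90) = -153*(11 + 41)*(-186) = -153*52*(-186) = -7956*(-186) = 1479816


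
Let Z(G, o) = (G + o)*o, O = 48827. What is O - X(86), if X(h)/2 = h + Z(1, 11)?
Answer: 48391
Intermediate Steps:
Z(G, o) = o*(G + o)
X(h) = 264 + 2*h (X(h) = 2*(h + 11*(1 + 11)) = 2*(h + 11*12) = 2*(h + 132) = 2*(132 + h) = 264 + 2*h)
O - X(86) = 48827 - (264 + 2*86) = 48827 - (264 + 172) = 48827 - 1*436 = 48827 - 436 = 48391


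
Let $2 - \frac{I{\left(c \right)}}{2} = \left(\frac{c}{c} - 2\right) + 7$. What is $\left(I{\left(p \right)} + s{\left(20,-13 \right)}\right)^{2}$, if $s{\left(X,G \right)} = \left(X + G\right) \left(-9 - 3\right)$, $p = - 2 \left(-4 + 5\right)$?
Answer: $8464$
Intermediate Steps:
$p = -2$ ($p = \left(-2\right) 1 = -2$)
$s{\left(X,G \right)} = - 12 G - 12 X$ ($s{\left(X,G \right)} = \left(G + X\right) \left(-12\right) = - 12 G - 12 X$)
$I{\left(c \right)} = -8$ ($I{\left(c \right)} = 4 - 2 \left(\left(\frac{c}{c} - 2\right) + 7\right) = 4 - 2 \left(\left(1 - 2\right) + 7\right) = 4 - 2 \left(-1 + 7\right) = 4 - 12 = -8$)
$\left(I{\left(p \right)} + s{\left(20,-13 \right)}\right)^{2} = \left(-8 - 84\right)^{2} = \left(-92\right)^{2} = 8464$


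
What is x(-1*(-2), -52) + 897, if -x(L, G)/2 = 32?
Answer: 833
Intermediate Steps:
x(L, G) = -64 (x(L, G) = -2*32 = -64)
x(-1*(-2), -52) + 897 = -64 + 897 = 833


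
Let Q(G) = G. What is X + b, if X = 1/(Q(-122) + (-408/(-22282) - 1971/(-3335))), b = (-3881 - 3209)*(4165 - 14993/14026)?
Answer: -933810984148020513490/31630729825447 ≈ -2.9522e+7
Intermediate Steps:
b = -207039687865/7013 (b = -7090*(4165 - 14993*1/14026) = -7090*(4165 - 14993/14026) = -7090*58403297/14026 = -207039687865/7013 ≈ -2.9522e+7)
X = -37155235/4510299419 (X = 1/(-122 + (-408/(-22282) - 1971/(-3335))) = 1/(-122 + (-408*(-1/22282) - 1971*(-1/3335))) = 1/(-122 + (204/11141 + 1971/3335)) = 1/(-122 + 22639251/37155235) = 1/(-4510299419/37155235) = -37155235/4510299419 ≈ -0.0082379)
X + b = -37155235/4510299419 - 207039687865/7013 = -933810984148020513490/31630729825447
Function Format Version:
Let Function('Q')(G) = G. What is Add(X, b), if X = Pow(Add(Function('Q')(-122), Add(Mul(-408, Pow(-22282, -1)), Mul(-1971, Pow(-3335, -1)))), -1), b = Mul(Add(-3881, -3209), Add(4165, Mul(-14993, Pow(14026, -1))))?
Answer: Rational(-933810984148020513490, 31630729825447) ≈ -2.9522e+7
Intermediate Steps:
b = Rational(-207039687865, 7013) (b = Mul(-7090, Add(4165, Mul(-14993, Rational(1, 14026)))) = Mul(-7090, Add(4165, Rational(-14993, 14026))) = Mul(-7090, Rational(58403297, 14026)) = Rational(-207039687865, 7013) ≈ -2.9522e+7)
X = Rational(-37155235, 4510299419) (X = Pow(Add(-122, Add(Mul(-408, Pow(-22282, -1)), Mul(-1971, Pow(-3335, -1)))), -1) = Pow(Add(-122, Add(Mul(-408, Rational(-1, 22282)), Mul(-1971, Rational(-1, 3335)))), -1) = Pow(Add(-122, Add(Rational(204, 11141), Rational(1971, 3335))), -1) = Pow(Add(-122, Rational(22639251, 37155235)), -1) = Pow(Rational(-4510299419, 37155235), -1) = Rational(-37155235, 4510299419) ≈ -0.0082379)
Add(X, b) = Add(Rational(-37155235, 4510299419), Rational(-207039687865, 7013)) = Rational(-933810984148020513490, 31630729825447)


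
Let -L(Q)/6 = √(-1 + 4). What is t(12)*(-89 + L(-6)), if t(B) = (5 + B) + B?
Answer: -2581 - 174*√3 ≈ -2882.4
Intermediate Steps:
t(B) = 5 + 2*B
L(Q) = -6*√3 (L(Q) = -6*√(-1 + 4) = -6*√3)
t(12)*(-89 + L(-6)) = (5 + 2*12)*(-89 - 6*√3) = (5 + 24)*(-89 - 6*√3) = 29*(-89 - 6*√3) = -2581 - 174*√3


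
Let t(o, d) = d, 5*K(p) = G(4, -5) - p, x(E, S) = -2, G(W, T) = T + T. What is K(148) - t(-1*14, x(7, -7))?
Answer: -148/5 ≈ -29.600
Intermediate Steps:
G(W, T) = 2*T
K(p) = -2 - p/5 (K(p) = (2*(-5) - p)/5 = (-10 - p)/5 = -2 - p/5)
K(148) - t(-1*14, x(7, -7)) = (-2 - 1/5*148) - 1*(-2) = (-2 - 148/5) + 2 = -158/5 + 2 = -148/5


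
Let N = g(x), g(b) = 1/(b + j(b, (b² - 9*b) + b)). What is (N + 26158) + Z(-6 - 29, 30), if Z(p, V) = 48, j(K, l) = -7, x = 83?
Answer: 1991657/76 ≈ 26206.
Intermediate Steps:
g(b) = 1/(-7 + b) (g(b) = 1/(b - 7) = 1/(-7 + b))
N = 1/76 (N = 1/(-7 + 83) = 1/76 ≈ 0.013158)
(N + 26158) + Z(-6 - 29, 30) = (1/76 + 26158) + 48 = 1988009/76 + 48 = 1991657/76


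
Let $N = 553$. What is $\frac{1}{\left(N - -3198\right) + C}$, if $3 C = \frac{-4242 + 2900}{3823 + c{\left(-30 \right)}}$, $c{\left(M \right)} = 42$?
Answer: $\frac{11595}{43491503} \approx 0.0002666$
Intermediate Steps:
$C = - \frac{1342}{11595}$ ($C = \frac{\left(-4242 + 2900\right) \frac{1}{3823 + 42}}{3} = \frac{\left(-1342\right) \frac{1}{3865}}{3} = \frac{1}{3} \left(- \frac{1342}{3865}\right) = - \frac{1342}{11595} \approx -0.11574$)
$\frac{1}{\left(N - -3198\right) + C} = \frac{1}{\left(553 - -3198\right) - \frac{1342}{11595}} = \frac{1}{\left(553 + 3198\right) - \frac{1342}{11595}} = \frac{1}{3751 - \frac{1342}{11595}} = \frac{1}{\frac{43491503}{11595}} = \frac{11595}{43491503}$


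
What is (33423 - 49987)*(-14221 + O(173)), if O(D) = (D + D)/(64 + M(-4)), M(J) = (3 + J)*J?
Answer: 4003030162/17 ≈ 2.3547e+8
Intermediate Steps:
M(J) = J*(3 + J)
O(D) = D/34 (O(D) = (D + D)/(64 - 4*(3 - 4)) = (2*D)/(64 - 4*(-1)) = (2*D)/(64 + 4) = (2*D)/68 = (2*D)*(1/68) = D/34)
(33423 - 49987)*(-14221 + O(173)) = (33423 - 49987)*(-14221 + (1/34)*173) = -16564*(-14221 + 173/34) = -16564*(-483341/34) = 4003030162/17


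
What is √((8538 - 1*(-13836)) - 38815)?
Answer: I*√16441 ≈ 128.22*I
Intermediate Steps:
√((8538 - 1*(-13836)) - 38815) = √((8538 + 13836) - 38815) = √(22374 - 38815) = √(-16441) = I*√16441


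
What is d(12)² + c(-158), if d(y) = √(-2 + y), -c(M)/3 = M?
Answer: 484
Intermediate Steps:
c(M) = -3*M
d(12)² + c(-158) = (√(-2 + 12))² - 3*(-158) = (√10)² + 474 = 10 + 474 = 484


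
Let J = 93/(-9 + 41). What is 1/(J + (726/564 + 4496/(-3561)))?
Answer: 5355744/15697243 ≈ 0.34119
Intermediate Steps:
J = 93/32 ≈ 2.9063
1/(J + (726/564 + 4496/(-3561))) = 1/(93/32 + (726/564 + 4496/(-3561))) = 1/(93/32 + (726*(1/564) + 4496*(-1/3561))) = 1/(93/32 + (121/94 - 4496/3561)) = 1/(93/32 + 8257/334734) = 1/(15697243/5355744) = 5355744/15697243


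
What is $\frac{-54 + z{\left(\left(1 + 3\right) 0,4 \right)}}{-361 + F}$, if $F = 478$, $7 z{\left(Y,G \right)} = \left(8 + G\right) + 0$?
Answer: $- \frac{122}{273} \approx -0.44689$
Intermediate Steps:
$z{\left(Y,G \right)} = \frac{8}{7} + \frac{G}{7}$ ($z{\left(Y,G \right)} = \frac{\left(8 + G\right) + 0}{7} = \frac{8 + G}{7} = \frac{8}{7} + \frac{G}{7}$)
$\frac{-54 + z{\left(\left(1 + 3\right) 0,4 \right)}}{-361 + F} = \frac{-54 + \left(\frac{8}{7} + \frac{1}{7} \cdot 4\right)}{-361 + 478} = \frac{-54 + \left(\frac{8}{7} + \frac{4}{7}\right)}{117} = \left(-54 + \frac{12}{7}\right) \frac{1}{117} = \left(- \frac{366}{7}\right) \frac{1}{117} = - \frac{122}{273}$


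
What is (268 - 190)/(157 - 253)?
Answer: -13/16 ≈ -0.81250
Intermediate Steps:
(268 - 190)/(157 - 253) = 78/(-96) = 78*(-1/96) = -13/16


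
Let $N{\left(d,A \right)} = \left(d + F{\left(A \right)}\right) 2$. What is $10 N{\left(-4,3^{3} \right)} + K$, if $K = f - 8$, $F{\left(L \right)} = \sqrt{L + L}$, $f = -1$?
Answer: $-89 + 60 \sqrt{6} \approx 57.969$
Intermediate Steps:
$F{\left(L \right)} = \sqrt{2} \sqrt{L}$ ($F{\left(L \right)} = \sqrt{2 L} = \sqrt{2} \sqrt{L}$)
$N{\left(d,A \right)} = 2 d + 2 \sqrt{2} \sqrt{A}$ ($N{\left(d,A \right)} = \left(d + \sqrt{2} \sqrt{A}\right) 2 = 2 d + 2 \sqrt{2} \sqrt{A}$)
$K = -9$ ($K = -1 - 8 = -9$)
$10 N{\left(-4,3^{3} \right)} + K = 10 \left(2 \left(-4\right) + 2 \sqrt{2} \sqrt{3^{3}}\right) - 9 = 10 \left(-8 + 2 \sqrt{2} \sqrt{27}\right) - 9 = 10 \left(-8 + 2 \sqrt{2} \cdot 3 \sqrt{3}\right) - 9 = 10 \left(-8 + 6 \sqrt{6}\right) - 9 = \left(-80 + 60 \sqrt{6}\right) - 9 = -89 + 60 \sqrt{6}$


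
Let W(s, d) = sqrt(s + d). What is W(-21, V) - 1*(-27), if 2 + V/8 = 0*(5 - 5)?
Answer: 27 + I*sqrt(37) ≈ 27.0 + 6.0828*I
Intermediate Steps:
V = -16 (V = -16 + 8*(0*(5 - 5)) = -16 + 8*(0*0) = -16 + 8*0 = -16 + 0 = -16)
W(s, d) = sqrt(d + s)
W(-21, V) - 1*(-27) = sqrt(-16 - 21) - 1*(-27) = sqrt(-37) + 27 = I*sqrt(37) + 27 = 27 + I*sqrt(37)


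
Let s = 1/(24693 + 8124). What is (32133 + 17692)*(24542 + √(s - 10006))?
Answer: 1222805150 + 49825*I*√10776016590117/32817 ≈ 1.2228e+9 + 4.984e+6*I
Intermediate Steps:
s = 1/32817 ≈ 3.0472e-5
(32133 + 17692)*(24542 + √(s - 10006)) = (32133 + 17692)*(24542 + √(1/32817 - 10006)) = 49825*(24542 + √(-328366901/32817)) = 49825*(24542 + I*√10776016590117/32817) = 1222805150 + 49825*I*√10776016590117/32817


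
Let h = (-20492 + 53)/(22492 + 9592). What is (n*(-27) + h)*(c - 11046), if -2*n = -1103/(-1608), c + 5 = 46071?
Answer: 649155365325/2149628 ≈ 3.0199e+5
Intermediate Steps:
c = 46066 (c = -5 + 46071 = 46066)
h = -20439/32084 ≈ -0.63705
n = -1103/3216 (n = -(-1103)/(2*(-1608)) = -(-1103)*(-1)/(2*1608) = -1/2*1103/1608 = -1103/3216 ≈ -0.34297)
(n*(-27) + h)*(c - 11046) = (-1103/3216*(-27) - 20439/32084)*(46066 - 11046) = (9927/1072 - 20439/32084)*35020 = (74146815/8598512)*35020 = 649155365325/2149628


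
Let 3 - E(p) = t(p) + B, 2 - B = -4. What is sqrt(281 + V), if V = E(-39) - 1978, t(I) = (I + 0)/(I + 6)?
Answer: I*sqrt(205843)/11 ≈ 41.245*I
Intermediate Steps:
B = 6 (B = 2 - 1*(-4) = 2 + 4 = 6)
t(I) = I/(6 + I)
E(p) = -3 - p/(6 + p) (E(p) = 3 - (p/(6 + p) + 6) = 3 - (6 + p/(6 + p)) = 3 + (-6 - p/(6 + p)) = -3 - p/(6 + p))
V = -21804/11 (V = 2*(-9 - 2*(-39))/(6 - 39) - 1978 = 2*(-9 + 78)/(-33) - 1978 = 2*(-1/33)*69 - 1978 = -46/11 - 1978 = -21804/11 ≈ -1982.2)
sqrt(281 + V) = sqrt(281 - 21804/11) = sqrt(-18713/11) = I*sqrt(205843)/11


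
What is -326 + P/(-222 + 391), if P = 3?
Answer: -55091/169 ≈ -325.98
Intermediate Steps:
-326 + P/(-222 + 391) = -326 + 3/(-222 + 391) = -326 + 3/169 = -55091/169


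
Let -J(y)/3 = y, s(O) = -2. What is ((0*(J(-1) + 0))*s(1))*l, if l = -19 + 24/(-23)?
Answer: 0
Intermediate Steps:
l = -461/23 (l = -19 + 24*(-1/23) = -19 - 24/23 = -461/23 ≈ -20.043)
J(y) = -3*y
((0*(J(-1) + 0))*s(1))*l = ((0*(-3*(-1) + 0))*(-2))*(-461/23) = ((0*(3 + 0))*(-2))*(-461/23) = ((0*3)*(-2))*(-461/23) = (0*(-2))*(-461/23) = 0*(-461/23) = 0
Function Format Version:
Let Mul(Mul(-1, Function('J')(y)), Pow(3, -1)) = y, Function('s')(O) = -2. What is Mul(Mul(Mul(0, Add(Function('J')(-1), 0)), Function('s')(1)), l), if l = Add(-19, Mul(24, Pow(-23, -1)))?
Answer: 0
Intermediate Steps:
l = Rational(-461, 23) (l = Add(-19, Mul(24, Rational(-1, 23))) = Add(-19, Rational(-24, 23)) = Rational(-461, 23) ≈ -20.043)
Function('J')(y) = Mul(-3, y)
Mul(Mul(Mul(0, Add(Function('J')(-1), 0)), Function('s')(1)), l) = Mul(Mul(Mul(0, Add(Mul(-3, -1), 0)), -2), Rational(-461, 23)) = Mul(Mul(Mul(0, Add(3, 0)), -2), Rational(-461, 23)) = Mul(Mul(Mul(0, 3), -2), Rational(-461, 23)) = Mul(Mul(0, -2), Rational(-461, 23)) = Mul(0, Rational(-461, 23)) = 0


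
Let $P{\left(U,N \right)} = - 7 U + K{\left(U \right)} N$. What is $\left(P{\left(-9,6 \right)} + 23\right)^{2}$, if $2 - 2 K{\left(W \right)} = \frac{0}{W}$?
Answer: $8464$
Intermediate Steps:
$K{\left(W \right)} = 1$ ($K{\left(W \right)} = 1 - \frac{0 \frac{1}{W}}{2} = 1 - 0 = 1 + 0 = 1$)
$P{\left(U,N \right)} = N - 7 U$ ($P{\left(U,N \right)} = - 7 U + 1 N = - 7 U + N = N - 7 U$)
$\left(P{\left(-9,6 \right)} + 23\right)^{2} = \left(\left(6 - -63\right) + 23\right)^{2} = \left(\left(6 + 63\right) + 23\right)^{2} = \left(69 + 23\right)^{2} = 92^{2} = 8464$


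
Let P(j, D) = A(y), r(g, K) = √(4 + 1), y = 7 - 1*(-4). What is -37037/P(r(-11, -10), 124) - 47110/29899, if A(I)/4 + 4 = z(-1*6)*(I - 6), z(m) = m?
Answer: 1100962303/4066264 ≈ 270.76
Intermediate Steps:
y = 11 (y = 7 + 4 = 11)
r(g, K) = √5
A(I) = 128 - 24*I (A(I) = -16 + 4*((-1*6)*(I - 6)) = -16 + 4*(-6*(-6 + I)) = -16 + 4*(36 - 6*I) = -16 + (144 - 24*I) = 128 - 24*I)
P(j, D) = -136 (P(j, D) = 128 - 24*11 = 128 - 264 = -136)
-37037/P(r(-11, -10), 124) - 47110/29899 = -37037/(-136) - 47110/29899 = -37037*(-1/136) - 47110*1/29899 = 37037/136 - 47110/29899 = 1100962303/4066264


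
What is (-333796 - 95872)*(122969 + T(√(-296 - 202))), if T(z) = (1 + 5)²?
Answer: -52851312340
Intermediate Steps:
T(z) = 36 (T(z) = 6² = 36)
(-333796 - 95872)*(122969 + T(√(-296 - 202))) = (-333796 - 95872)*(122969 + 36) = -429668*123005 = -52851312340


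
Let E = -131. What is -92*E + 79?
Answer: 12131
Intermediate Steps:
-92*E + 79 = -92*(-131) + 79 = 12052 + 79 = 12131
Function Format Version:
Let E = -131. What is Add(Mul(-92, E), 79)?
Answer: 12131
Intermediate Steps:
Add(Mul(-92, E), 79) = Add(Mul(-92, -131), 79) = Add(12052, 79) = 12131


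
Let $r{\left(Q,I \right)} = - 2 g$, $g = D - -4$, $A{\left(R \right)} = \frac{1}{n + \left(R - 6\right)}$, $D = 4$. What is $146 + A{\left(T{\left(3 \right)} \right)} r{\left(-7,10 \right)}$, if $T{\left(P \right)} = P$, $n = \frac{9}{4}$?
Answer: $\frac{502}{3} \approx 167.33$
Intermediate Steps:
$n = \frac{9}{4}$ ($n = 9 \cdot \frac{1}{4} = \frac{9}{4} \approx 2.25$)
$A{\left(R \right)} = \frac{1}{- \frac{15}{4} + R}$ ($A{\left(R \right)} = \frac{1}{\frac{9}{4} + \left(R - 6\right)} = \frac{1}{\frac{9}{4} + \left(-6 + R\right)} = \frac{1}{- \frac{15}{4} + R}$)
$g = 8$ ($g = 4 - -4 = 4 + 4 = 8$)
$r{\left(Q,I \right)} = -16$ ($r{\left(Q,I \right)} = \left(-2\right) 8 = -16$)
$146 + A{\left(T{\left(3 \right)} \right)} r{\left(-7,10 \right)} = 146 + \frac{4}{-15 + 4 \cdot 3} \left(-16\right) = 146 + \frac{4}{-15 + 12} \left(-16\right) = 146 + \frac{4}{-3} \left(-16\right) = 146 + 4 \left(- \frac{1}{3}\right) \left(-16\right) = 146 - - \frac{64}{3} = 146 + \frac{64}{3} = \frac{502}{3}$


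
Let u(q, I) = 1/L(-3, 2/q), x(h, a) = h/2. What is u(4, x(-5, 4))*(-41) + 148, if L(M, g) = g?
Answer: 66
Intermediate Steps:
x(h, a) = h/2 (x(h, a) = h*(1/2) = h/2)
u(q, I) = q/2 (u(q, I) = 1/(2/q) = q/2)
u(4, x(-5, 4))*(-41) + 148 = ((1/2)*4)*(-41) + 148 = 2*(-41) + 148 = -82 + 148 = 66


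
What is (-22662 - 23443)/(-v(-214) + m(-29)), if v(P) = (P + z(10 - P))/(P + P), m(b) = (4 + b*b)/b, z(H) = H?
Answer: 57225526/36137 ≈ 1583.6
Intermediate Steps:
m(b) = (4 + b²)/b
v(P) = 5/P (v(P) = (P + (10 - P))/(P + P) = 10/((2*P)) = 10*(1/(2*P)) = 5/P)
(-22662 - 23443)/(-v(-214) + m(-29)) = (-22662 - 23443)/(-5/(-214) + (-29 + 4/(-29))) = -46105/(-5*(-1)/214 + (-29 + 4*(-1/29))) = -46105/(-1*(-5/214) + (-29 - 4/29)) = -46105/(5/214 - 845/29) = -46105/(-180685/6206) = -46105*(-6206/180685) = 57225526/36137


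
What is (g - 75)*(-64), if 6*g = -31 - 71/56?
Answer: 108028/21 ≈ 5144.2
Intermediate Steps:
g = -1807/336 (g = (-31 - 71/56)/6 = (⅙)*(-1807/56) = -1807/336 ≈ -5.3780)
(g - 75)*(-64) = (-1807/336 - 75)*(-64) = -27007/336*(-64) = 108028/21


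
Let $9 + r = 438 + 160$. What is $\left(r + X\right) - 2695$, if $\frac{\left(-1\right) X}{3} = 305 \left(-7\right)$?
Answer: $4299$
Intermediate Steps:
$r = 589$ ($r = -9 + \left(438 + 160\right) = -9 + 598 = 589$)
$X = 6405$ ($X = - 3 \cdot 305 \left(-7\right) = \left(-3\right) \left(-2135\right) = 6405$)
$\left(r + X\right) - 2695 = \left(589 + 6405\right) - 2695 = 6994 - 2695 = 4299$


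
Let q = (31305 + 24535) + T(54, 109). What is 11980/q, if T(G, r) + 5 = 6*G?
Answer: 11980/56159 ≈ 0.21332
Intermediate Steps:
T(G, r) = -5 + 6*G
q = 56159 (q = (31305 + 24535) + (-5 + 6*54) = 55840 + (-5 + 324) = 55840 + 319 = 56159)
11980/q = 11980/56159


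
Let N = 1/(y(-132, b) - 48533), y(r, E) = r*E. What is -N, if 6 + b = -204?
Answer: 1/20813 ≈ 4.8047e-5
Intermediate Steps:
b = -210 (b = -6 - 204 = -210)
y(r, E) = E*r
N = -1/20813 (N = 1/(-210*(-132) - 48533) = 1/(27720 - 48533) = 1/(-20813) = -1/20813 ≈ -4.8047e-5)
-N = -1*(-1/20813) = 1/20813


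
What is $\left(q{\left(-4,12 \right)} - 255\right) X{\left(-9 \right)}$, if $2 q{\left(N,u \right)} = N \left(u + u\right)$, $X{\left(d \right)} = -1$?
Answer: $303$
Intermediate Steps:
$q{\left(N,u \right)} = N u$ ($q{\left(N,u \right)} = \frac{N \left(u + u\right)}{2} = \frac{N 2 u}{2} = \frac{2 N u}{2} = N u$)
$\left(q{\left(-4,12 \right)} - 255\right) X{\left(-9 \right)} = \left(\left(-4\right) 12 - 255\right) \left(-1\right) = \left(-48 - 255\right) \left(-1\right) = \left(-303\right) \left(-1\right) = 303$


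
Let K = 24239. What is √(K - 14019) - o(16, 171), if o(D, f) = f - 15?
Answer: -156 + 2*√2555 ≈ -54.906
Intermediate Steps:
o(D, f) = -15 + f
√(K - 14019) - o(16, 171) = √(24239 - 14019) - (-15 + 171) = √10220 - 1*156 = 2*√2555 - 156 = -156 + 2*√2555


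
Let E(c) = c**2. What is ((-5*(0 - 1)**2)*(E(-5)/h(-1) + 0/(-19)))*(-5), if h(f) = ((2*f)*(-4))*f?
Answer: -625/8 ≈ -78.125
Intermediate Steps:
h(f) = -8*f**2 (h(f) = (-8*f)*f = -8*f**2)
((-5*(0 - 1)**2)*(E(-5)/h(-1) + 0/(-19)))*(-5) = ((-5*(0 - 1)**2)*((-5)**2/((-8*(-1)**2)) + 0/(-19)))*(-5) = ((-5*(-1)**2)*(25/((-8*1)) + 0*(-1/19)))*(-5) = ((-5*1)*(25/(-8) + 0))*(-5) = -5*(25*(-1/8) + 0)*(-5) = -5*(-25/8 + 0)*(-5) = -5*(-25/8)*(-5) = (125/8)*(-5) = -625/8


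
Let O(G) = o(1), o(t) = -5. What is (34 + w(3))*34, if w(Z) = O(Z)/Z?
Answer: 3298/3 ≈ 1099.3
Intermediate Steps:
O(G) = -5
w(Z) = -5/Z
(34 + w(3))*34 = (34 - 5/3)*34 = (97/3)*34 = 3298/3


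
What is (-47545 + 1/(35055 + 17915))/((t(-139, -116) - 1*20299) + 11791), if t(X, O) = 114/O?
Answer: 10433614403/1867271955 ≈ 5.5876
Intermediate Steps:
(-47545 + 1/(35055 + 17915))/((t(-139, -116) - 1*20299) + 11791) = (-47545 + 1/(35055 + 17915))/((114/(-116) - 1*20299) + 11791) = (-47545 + 1/52970)/((114*(-1/116) - 20299) + 11791) = (-47545 + 1/52970)/((-57/58 - 20299) + 11791) = -2518458649/(52970*(-1177399/58 + 11791)) = -2518458649/(52970*(-493521/58)) = -2518458649/52970*(-58/493521) = 10433614403/1867271955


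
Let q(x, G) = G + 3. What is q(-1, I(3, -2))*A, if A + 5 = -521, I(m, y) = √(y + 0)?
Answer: -1578 - 526*I*√2 ≈ -1578.0 - 743.88*I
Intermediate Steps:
I(m, y) = √y
A = -526 (A = -5 - 521 = -526)
q(x, G) = 3 + G
q(-1, I(3, -2))*A = (3 + √(-2))*(-526) = (3 + I*√2)*(-526) = -1578 - 526*I*√2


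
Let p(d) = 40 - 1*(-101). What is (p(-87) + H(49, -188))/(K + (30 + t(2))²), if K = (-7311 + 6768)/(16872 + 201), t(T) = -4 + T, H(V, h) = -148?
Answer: -39837/4461563 ≈ -0.0089289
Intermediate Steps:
p(d) = 141 (p(d) = 40 + 101 = 141)
K = -181/5691 (K = -543/17073 = -543*1/17073 = -181/5691 ≈ -0.031805)
(p(-87) + H(49, -188))/(K + (30 + t(2))²) = (141 - 148)/(-181/5691 + (30 + (-4 + 2))²) = -7/(-181/5691 + (30 - 2)²) = -7/(-181/5691 + 28²) = -7/(-181/5691 + 784) = -7/4461563/5691 = -7*5691/4461563 = -39837/4461563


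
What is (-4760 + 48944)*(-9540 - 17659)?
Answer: -1201760616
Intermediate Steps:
(-4760 + 48944)*(-9540 - 17659) = 44184*(-27199) = -1201760616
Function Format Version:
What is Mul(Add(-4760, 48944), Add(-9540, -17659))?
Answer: -1201760616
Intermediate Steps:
Mul(Add(-4760, 48944), Add(-9540, -17659)) = Mul(44184, -27199) = -1201760616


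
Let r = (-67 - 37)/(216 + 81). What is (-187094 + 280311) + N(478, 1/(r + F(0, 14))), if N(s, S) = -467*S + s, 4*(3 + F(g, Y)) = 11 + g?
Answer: 67359331/713 ≈ 94473.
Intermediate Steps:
r = -104/297 ≈ -0.35017
F(g, Y) = -¼ + g/4 (F(g, Y) = -3 + (11 + g)/4 = -3 + (11/4 + g/4) = -¼ + g/4)
N(s, S) = s - 467*S
(-187094 + 280311) + N(478, 1/(r + F(0, 14))) = (-187094 + 280311) + (478 - 467/(-104/297 + (-¼ + (¼)*0))) = 93217 + (478 - 467/(-104/297 + (-¼ + 0))) = 93217 + (478 - 467/(-104/297 - ¼)) = 93217 + (478 - 467/(-713/1188)) = 93217 + (478 - 467*(-1188/713)) = 93217 + (478 + 554796/713) = 93217 + 895610/713 = 67359331/713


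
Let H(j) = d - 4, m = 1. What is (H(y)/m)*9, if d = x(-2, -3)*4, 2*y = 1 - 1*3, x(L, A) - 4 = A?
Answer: 0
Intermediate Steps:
x(L, A) = 4 + A
y = -1 (y = (1 - 1*3)/2 = (1 - 3)/2 = (½)*(-2) = -1)
d = 4 (d = (4 - 3)*4 = 1*4 = 4)
H(j) = 0 (H(j) = 4 - 4 = 0)
(H(y)/m)*9 = (0/1)*9 = (1*0)*9 = 0*9 = 0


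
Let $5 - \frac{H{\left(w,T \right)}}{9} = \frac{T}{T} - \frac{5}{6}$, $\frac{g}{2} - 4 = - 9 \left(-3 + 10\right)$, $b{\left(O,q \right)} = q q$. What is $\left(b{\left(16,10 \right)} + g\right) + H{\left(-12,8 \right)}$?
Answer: $\frac{51}{2} \approx 25.5$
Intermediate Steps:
$b{\left(O,q \right)} = q^{2}$
$g = -118$ ($g = 8 + 2 \left(- 9 \left(-3 + 10\right)\right) = 8 + 2 \left(\left(-9\right) 7\right) = 8 + 2 \left(-63\right) = 8 - 126 = -118$)
$H{\left(w,T \right)} = \frac{87}{2}$ ($H{\left(w,T \right)} = 45 - 9 \left(\frac{T}{T} - \frac{5}{6}\right) = 45 - 9 \left(1 - \frac{5}{6}\right) = 45 - \frac{3}{2} = \frac{87}{2}$)
$\left(b{\left(16,10 \right)} + g\right) + H{\left(-12,8 \right)} = \left(10^{2} - 118\right) + \frac{87}{2} = \left(100 - 118\right) + \frac{87}{2} = -18 + \frac{87}{2} = \frac{51}{2}$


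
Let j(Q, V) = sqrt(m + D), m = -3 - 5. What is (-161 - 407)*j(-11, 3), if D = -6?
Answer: -568*I*sqrt(14) ≈ -2125.3*I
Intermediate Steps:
m = -8
j(Q, V) = I*sqrt(14) (j(Q, V) = sqrt(-8 - 6) = sqrt(-14) = I*sqrt(14))
(-161 - 407)*j(-11, 3) = (-161 - 407)*(I*sqrt(14)) = -568*I*sqrt(14)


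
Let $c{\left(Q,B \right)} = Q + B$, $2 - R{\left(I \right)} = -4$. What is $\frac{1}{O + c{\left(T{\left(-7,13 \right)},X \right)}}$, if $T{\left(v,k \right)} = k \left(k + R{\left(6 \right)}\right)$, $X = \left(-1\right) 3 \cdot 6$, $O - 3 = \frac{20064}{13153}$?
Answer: $\frac{13153}{3071560} \approx 0.0042822$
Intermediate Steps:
$R{\left(I \right)} = 6$ ($R{\left(I \right)} = 2 - -4 = 2 + 4 = 6$)
$O = \frac{59523}{13153}$ ($O = 3 + \frac{20064}{13153} = \frac{59523}{13153} \approx 4.5254$)
$X = -18$ ($X = \left(-3\right) 6 = -18$)
$T{\left(v,k \right)} = k \left(6 + k\right)$ ($T{\left(v,k \right)} = k \left(k + 6\right) = k \left(6 + k\right)$)
$c{\left(Q,B \right)} = B + Q$
$\frac{1}{O + c{\left(T{\left(-7,13 \right)},X \right)}} = \frac{1}{\frac{59523}{13153} - \left(18 - 13 \left(6 + 13\right)\right)} = \frac{1}{\frac{59523}{13153} + \left(-18 + 13 \cdot 19\right)} = \frac{1}{\frac{59523}{13153} + \left(-18 + 247\right)} = \frac{1}{\frac{59523}{13153} + 229} = \frac{1}{\frac{3071560}{13153}} = \frac{13153}{3071560}$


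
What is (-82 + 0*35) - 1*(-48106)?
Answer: 48024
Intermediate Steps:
(-82 + 0*35) - 1*(-48106) = (-82 + 0) + 48106 = -82 + 48106 = 48024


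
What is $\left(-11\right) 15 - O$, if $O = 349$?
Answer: $-514$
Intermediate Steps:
$\left(-11\right) 15 - O = \left(-11\right) 15 - 349 = -165 - 349 = -514$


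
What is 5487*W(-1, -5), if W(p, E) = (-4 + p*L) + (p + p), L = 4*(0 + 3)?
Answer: -98766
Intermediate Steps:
L = 12 (L = 4*3 = 12)
W(p, E) = -4 + 14*p (W(p, E) = (-4 + p*12) + (p + p) = (-4 + 12*p) + 2*p = -4 + 14*p)
5487*W(-1, -5) = 5487*(-4 + 14*(-1)) = 5487*(-4 - 14) = 5487*(-18) = -98766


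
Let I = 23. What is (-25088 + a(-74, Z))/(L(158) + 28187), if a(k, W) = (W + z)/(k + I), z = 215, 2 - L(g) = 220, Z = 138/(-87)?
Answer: -12370447/13788717 ≈ -0.89714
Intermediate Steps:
Z = -46/29 (Z = 138*(-1/87) = -46/29 ≈ -1.5862)
L(g) = -218 (L(g) = 2 - 1*220 = 2 - 220 = -218)
a(k, W) = (215 + W)/(23 + k) (a(k, W) = (W + 215)/(k + 23) = (215 + W)/(23 + k))
(-25088 + a(-74, Z))/(L(158) + 28187) = (-25088 + (215 - 46/29)/(23 - 74))/(-218 + 28187) = (-25088 + (6189/29)/(-51))/27969 = (-25088 - 1/51*6189/29)*(1/27969) = (-25088 - 2063/493)*(1/27969) = -12370447/493*1/27969 = -12370447/13788717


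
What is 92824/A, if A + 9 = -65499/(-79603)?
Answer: -923633609/81366 ≈ -11352.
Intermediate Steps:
A = -650928/79603 (A = -9 - 65499/(-79603) = -9 - 65499*(-1/79603) = -9 + 65499/79603 = -650928/79603 ≈ -8.1772)
92824/A = 92824/(-650928/79603) = 92824*(-79603/650928) = -923633609/81366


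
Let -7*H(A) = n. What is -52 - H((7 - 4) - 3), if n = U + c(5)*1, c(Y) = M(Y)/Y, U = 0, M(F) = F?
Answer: -363/7 ≈ -51.857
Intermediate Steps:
c(Y) = 1 (c(Y) = Y/Y = 1)
n = 1 (n = 0 + 1*1 = 0 + 1 = 1)
H(A) = -⅐ (H(A) = -⅐*1 = -⅐)
-52 - H((7 - 4) - 3) = -52 - 1*(-⅐) = -52 + ⅐ = -363/7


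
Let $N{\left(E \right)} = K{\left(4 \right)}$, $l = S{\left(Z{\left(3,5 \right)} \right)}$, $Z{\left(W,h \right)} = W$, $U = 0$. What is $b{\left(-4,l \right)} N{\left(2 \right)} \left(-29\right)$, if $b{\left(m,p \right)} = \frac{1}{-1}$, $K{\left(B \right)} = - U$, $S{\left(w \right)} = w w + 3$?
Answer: $0$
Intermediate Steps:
$S{\left(w \right)} = 3 + w^{2}$ ($S{\left(w \right)} = w^{2} + 3 = 3 + w^{2}$)
$l = 12$ ($l = 3 + 3^{2} = 3 + 9 = 12$)
$K{\left(B \right)} = 0$ ($K{\left(B \right)} = \left(-1\right) 0 = 0$)
$b{\left(m,p \right)} = -1$
$N{\left(E \right)} = 0$
$b{\left(-4,l \right)} N{\left(2 \right)} \left(-29\right) = \left(-1\right) 0 \left(-29\right) = 0 \left(-29\right) = 0$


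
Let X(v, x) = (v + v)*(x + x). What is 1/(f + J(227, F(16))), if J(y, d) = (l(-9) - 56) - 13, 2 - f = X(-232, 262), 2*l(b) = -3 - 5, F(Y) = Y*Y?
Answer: 1/243065 ≈ 4.1141e-6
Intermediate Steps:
F(Y) = Y²
l(b) = -4 (l(b) = (-3 - 5)/2 = (½)*(-8) = -4)
X(v, x) = 4*v*x (X(v, x) = (2*v)*(2*x) = 4*v*x)
f = 243138 (f = 2 - 4*(-232)*262 = 2 - 1*(-243136) = 2 + 243136 = 243138)
J(y, d) = -73 (J(y, d) = (-4 - 56) - 13 = -60 - 13 = -73)
1/(f + J(227, F(16))) = 1/(243138 - 73) = 1/243065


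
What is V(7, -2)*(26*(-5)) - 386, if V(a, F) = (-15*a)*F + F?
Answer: -27426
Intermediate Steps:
V(a, F) = F - 15*F*a (V(a, F) = -15*F*a + F = F - 15*F*a)
V(7, -2)*(26*(-5)) - 386 = (-2*(1 - 15*7))*(26*(-5)) - 386 = -2*(1 - 105)*(-130) - 386 = -2*(-104)*(-130) - 386 = 208*(-130) - 386 = -27040 - 386 = -27426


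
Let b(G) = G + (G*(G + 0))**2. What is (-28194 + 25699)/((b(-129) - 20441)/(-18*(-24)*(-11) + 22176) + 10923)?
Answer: -43472880/467224663 ≈ -0.093045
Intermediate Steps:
b(G) = G + G**4 (b(G) = G + (G*G)**2 = G + (G**2)**2 = G + G**4)
(-28194 + 25699)/((b(-129) - 20441)/(-18*(-24)*(-11) + 22176) + 10923) = (-28194 + 25699)/(((-129 + (-129)**4) - 20441)/(-18*(-24)*(-11) + 22176) + 10923) = -2495/(((-129 + 276922881) - 20441)/(432*(-11) + 22176) + 10923) = -2495/((276922752 - 20441)/(-4752 + 22176) + 10923) = -2495/(276902311/17424 + 10923) = -2495/467224663/17424 = -2495*17424/467224663 = -43472880/467224663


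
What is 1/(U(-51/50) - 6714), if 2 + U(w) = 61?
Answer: -1/6655 ≈ -0.00015026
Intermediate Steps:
U(w) = 59 (U(w) = -2 + 61 = 59)
1/(U(-51/50) - 6714) = 1/(59 - 6714) = 1/(-6655) = -1/6655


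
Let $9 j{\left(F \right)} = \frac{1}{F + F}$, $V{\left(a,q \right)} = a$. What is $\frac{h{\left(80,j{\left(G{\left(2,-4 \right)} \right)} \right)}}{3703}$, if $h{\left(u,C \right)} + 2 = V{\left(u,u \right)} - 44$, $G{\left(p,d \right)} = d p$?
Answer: $\frac{34}{3703} \approx 0.0091817$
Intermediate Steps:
$j{\left(F \right)} = \frac{1}{18 F}$ ($j{\left(F \right)} = \frac{1}{9 \left(F + F\right)} = \frac{1}{9 \cdot 2 F} = \frac{\frac{1}{2} \frac{1}{F}}{9} = \frac{1}{18 F}$)
$h{\left(u,C \right)} = -46 + u$ ($h{\left(u,C \right)} = -2 + \left(u - 44\right) = -2 + \left(-44 + u\right) = -46 + u$)
$\frac{h{\left(80,j{\left(G{\left(2,-4 \right)} \right)} \right)}}{3703} = \frac{-46 + 80}{3703} = 34 \cdot \frac{1}{3703} = \frac{34}{3703}$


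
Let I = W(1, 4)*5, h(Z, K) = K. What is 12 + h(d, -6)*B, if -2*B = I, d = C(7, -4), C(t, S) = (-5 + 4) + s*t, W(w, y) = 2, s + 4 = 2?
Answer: 42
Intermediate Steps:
s = -2 (s = -4 + 2 = -2)
C(t, S) = -1 - 2*t (C(t, S) = (-5 + 4) - 2*t = -1 - 2*t)
d = -15 (d = -1 - 2*7 = -1 - 14 = -15)
I = 10 (I = 2*5 = 10)
B = -5 (B = -½*10 = -5)
12 + h(d, -6)*B = 12 - 6*(-5) = 12 + 30 = 42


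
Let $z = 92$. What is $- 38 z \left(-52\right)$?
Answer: $181792$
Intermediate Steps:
$- 38 z \left(-52\right) = \left(-38\right) 92 \left(-52\right) = \left(-3496\right) \left(-52\right) = 181792$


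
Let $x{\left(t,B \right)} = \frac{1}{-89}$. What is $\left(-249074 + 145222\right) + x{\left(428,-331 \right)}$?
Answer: $- \frac{9242829}{89} \approx -1.0385 \cdot 10^{5}$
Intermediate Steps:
$x{\left(t,B \right)} = - \frac{1}{89}$
$\left(-249074 + 145222\right) + x{\left(428,-331 \right)} = \left(-249074 + 145222\right) - \frac{1}{89} = -103852 - \frac{1}{89} = - \frac{9242829}{89}$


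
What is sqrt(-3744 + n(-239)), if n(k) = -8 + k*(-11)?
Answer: I*sqrt(1123) ≈ 33.511*I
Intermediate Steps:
n(k) = -8 - 11*k
sqrt(-3744 + n(-239)) = sqrt(-3744 + (-8 - 11*(-239))) = sqrt(-3744 + (-8 + 2629)) = sqrt(-3744 + 2621) = sqrt(-1123) = I*sqrt(1123)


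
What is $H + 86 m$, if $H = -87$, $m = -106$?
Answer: $-9203$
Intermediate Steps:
$H + 86 m = -87 + 86 \left(-106\right) = -87 - 9116 = -9203$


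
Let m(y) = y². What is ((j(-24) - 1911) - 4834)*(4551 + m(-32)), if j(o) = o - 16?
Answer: -37826375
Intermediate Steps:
j(o) = -16 + o
((j(-24) - 1911) - 4834)*(4551 + m(-32)) = (((-16 - 24) - 1911) - 4834)*(4551 + (-32)²) = ((-40 - 1911) - 4834)*(4551 + 1024) = (-1951 - 4834)*5575 = -6785*5575 = -37826375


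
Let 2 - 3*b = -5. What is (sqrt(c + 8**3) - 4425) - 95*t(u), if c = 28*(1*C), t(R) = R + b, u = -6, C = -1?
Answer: -12164/3 ≈ -4054.7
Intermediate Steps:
b = 7/3 (b = 2/3 - 1/3*(-5) = 2/3 + 5/3 = 7/3 ≈ 2.3333)
t(R) = 7/3 + R (t(R) = R + 7/3 = 7/3 + R)
c = -28 (c = 28*(1*(-1)) = 28*(-1) = -28)
(sqrt(c + 8**3) - 4425) - 95*t(u) = (sqrt(-28 + 8**3) - 4425) - 95*(7/3 - 6) = (sqrt(-28 + 512) - 4425) - 95*(-11/3) = (sqrt(484) - 4425) + 1045/3 = (22 - 4425) + 1045/3 = -4403 + 1045/3 = -12164/3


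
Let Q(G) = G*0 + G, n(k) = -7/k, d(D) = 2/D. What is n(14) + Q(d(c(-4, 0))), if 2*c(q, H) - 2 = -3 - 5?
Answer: -7/6 ≈ -1.1667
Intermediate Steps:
c(q, H) = -3 (c(q, H) = 1 + (-3 - 5)/2 = 1 + (½)*(-8) = 1 - 4 = -3)
Q(G) = G (Q(G) = 0 + G = G)
n(14) + Q(d(c(-4, 0))) = -7/14 + 2/(-3) = -7*1/14 + 2*(-⅓) = -½ - ⅔ = -7/6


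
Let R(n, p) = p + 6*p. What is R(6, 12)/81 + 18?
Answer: 514/27 ≈ 19.037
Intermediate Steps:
R(n, p) = 7*p
R(6, 12)/81 + 18 = (7*12)/81 + 18 = 84*(1/81) + 18 = 28/27 + 18 = 514/27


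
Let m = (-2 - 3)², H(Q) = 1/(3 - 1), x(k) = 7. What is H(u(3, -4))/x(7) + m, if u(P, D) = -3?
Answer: 351/14 ≈ 25.071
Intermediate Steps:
H(Q) = ½ (H(Q) = 1/2 = ½)
m = 25 (m = (-5)² = 25)
H(u(3, -4))/x(7) + m = (½)/7 + 25 = (⅐)*(½) + 25 = 1/14 + 25 = 351/14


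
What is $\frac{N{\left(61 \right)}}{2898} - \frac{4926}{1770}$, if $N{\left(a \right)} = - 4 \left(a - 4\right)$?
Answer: $- \frac{407753}{142485} \approx -2.8617$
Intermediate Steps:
$N{\left(a \right)} = 16 - 4 a$ ($N{\left(a \right)} = - 4 \left(-4 + a\right) = 16 - 4 a$)
$\frac{N{\left(61 \right)}}{2898} - \frac{4926}{1770} = \frac{16 - 244}{2898} - \frac{4926}{1770} = \left(16 - 244\right) \frac{1}{2898} - \frac{821}{295} = \left(-228\right) \frac{1}{2898} - \frac{821}{295} = - \frac{38}{483} - \frac{821}{295} = - \frac{407753}{142485}$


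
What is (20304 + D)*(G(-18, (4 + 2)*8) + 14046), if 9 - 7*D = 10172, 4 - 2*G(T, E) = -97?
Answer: 3720489245/14 ≈ 2.6575e+8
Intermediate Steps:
G(T, E) = 101/2 (G(T, E) = 2 - ½*(-97) = 2 + 97/2 = 101/2)
D = -10163/7 (D = 9/7 - ⅐*10172 = 9/7 - 10172/7 = -10163/7 ≈ -1451.9)
(20304 + D)*(G(-18, (4 + 2)*8) + 14046) = (20304 - 10163/7)*(101/2 + 14046) = (131965/7)*(28193/2) = 3720489245/14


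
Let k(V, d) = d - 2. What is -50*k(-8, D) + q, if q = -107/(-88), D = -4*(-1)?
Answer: -8693/88 ≈ -98.784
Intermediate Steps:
D = 4
k(V, d) = -2 + d
q = 107/88 (q = -107*(-1/88) = 107/88 ≈ 1.2159)
-50*k(-8, D) + q = -50*(-2 + 4) + 107/88 = -50*2 + 107/88 = -100 + 107/88 = -8693/88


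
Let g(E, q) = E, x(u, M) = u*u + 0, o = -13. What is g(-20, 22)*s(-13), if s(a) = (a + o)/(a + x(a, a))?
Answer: 10/3 ≈ 3.3333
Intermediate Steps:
x(u, M) = u**2 (x(u, M) = u**2 + 0 = u**2)
s(a) = (-13 + a)/(a + a**2) (s(a) = (a - 13)/(a + a**2) = (-13 + a)/(a + a**2))
g(-20, 22)*s(-13) = -20*(-13 - 13)/((-13)*(1 - 13)) = -(-20)*(-26)/(13*(-12)) = -(-20)*(-1)*(-26)/(13*12) = -20*(-1/6) = 10/3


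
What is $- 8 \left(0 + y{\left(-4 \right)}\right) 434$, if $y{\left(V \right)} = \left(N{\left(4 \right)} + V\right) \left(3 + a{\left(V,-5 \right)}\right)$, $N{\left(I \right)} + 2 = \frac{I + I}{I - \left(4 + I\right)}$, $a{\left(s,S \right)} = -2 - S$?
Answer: $166656$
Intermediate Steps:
$N{\left(I \right)} = -2 - \frac{I}{2}$ ($N{\left(I \right)} = -2 + \frac{I + I}{I - \left(4 + I\right)} = -2 + \frac{2 I}{-4} = -2 + 2 I \left(- \frac{1}{4}\right) = -2 - \frac{I}{2}$)
$y{\left(V \right)} = -24 + 6 V$ ($y{\left(V \right)} = \left(\left(-2 - 2\right) + V\right) \left(3 - -3\right) = \left(\left(-2 - 2\right) + V\right) \left(3 + \left(-2 + 5\right)\right) = \left(-4 + V\right) \left(3 + 3\right) = \left(-4 + V\right) 6 = -24 + 6 V$)
$- 8 \left(0 + y{\left(-4 \right)}\right) 434 = - 8 \left(0 + \left(-24 + 6 \left(-4\right)\right)\right) 434 = - 8 \left(0 - 48\right) 434 = \left(-8\right) \left(-48\right) 434 = 384 \cdot 434 = 166656$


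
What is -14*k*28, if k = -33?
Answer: 12936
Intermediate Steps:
-14*k*28 = -14*(-33)*28 = 462*28 = 12936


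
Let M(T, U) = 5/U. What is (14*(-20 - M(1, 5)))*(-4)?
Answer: 1176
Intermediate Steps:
(14*(-20 - M(1, 5)))*(-4) = (14*(-20 - 5/5))*(-4) = (14*(-20 - 1*1))*(-4) = (14*(-20 - 1))*(-4) = (14*(-21))*(-4) = -294*(-4) = 1176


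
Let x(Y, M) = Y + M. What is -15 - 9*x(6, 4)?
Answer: -105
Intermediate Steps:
x(Y, M) = M + Y
-15 - 9*x(6, 4) = -15 - 9*(4 + 6) = -15 - 9*10 = -15 - 90 = -105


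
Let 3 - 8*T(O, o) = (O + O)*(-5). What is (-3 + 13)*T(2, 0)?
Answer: 115/4 ≈ 28.750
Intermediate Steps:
T(O, o) = 3/8 + 5*O/4 (T(O, o) = 3/8 - (O + O)*(-5)/8 = 3/8 - 2*O*(-5)/8 = 3/8 - (-5)*O/4 = 3/8 + 5*O/4)
(-3 + 13)*T(2, 0) = (-3 + 13)*(3/8 + (5/4)*2) = 10*(3/8 + 5/2) = 10*(23/8) = 115/4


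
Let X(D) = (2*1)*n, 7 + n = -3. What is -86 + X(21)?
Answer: -106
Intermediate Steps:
n = -10 (n = -7 - 3 = -10)
X(D) = -20 (X(D) = (2*1)*(-10) = 2*(-10) = -20)
-86 + X(21) = -86 - 20 = -106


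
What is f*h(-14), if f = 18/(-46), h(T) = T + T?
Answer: 252/23 ≈ 10.957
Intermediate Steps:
h(T) = 2*T
f = -9/23 (f = 18*(-1/46) = -9/23 ≈ -0.39130)
f*h(-14) = -18*(-14)/23 = -9/23*(-28) = 252/23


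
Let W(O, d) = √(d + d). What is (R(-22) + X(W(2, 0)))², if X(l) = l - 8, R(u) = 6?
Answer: 4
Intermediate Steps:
W(O, d) = √2*√d (W(O, d) = √(2*d) = √2*√d)
X(l) = -8 + l
(R(-22) + X(W(2, 0)))² = (6 + (-8 + √2*√0))² = (6 + (-8 + √2*0))² = (6 + (-8 + 0))² = (6 - 8)² = (-2)² = 4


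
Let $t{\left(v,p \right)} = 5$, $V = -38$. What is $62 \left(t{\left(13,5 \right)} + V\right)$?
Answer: $-2046$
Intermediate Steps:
$62 \left(t{\left(13,5 \right)} + V\right) = 62 \left(5 - 38\right) = 62 \left(-33\right) = -2046$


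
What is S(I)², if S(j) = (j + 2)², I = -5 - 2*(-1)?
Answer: 1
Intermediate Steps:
I = -3 (I = -5 + 2 = -3)
S(j) = (2 + j)²
S(I)² = ((2 - 3)²)² = ((-1)²)² = 1² = 1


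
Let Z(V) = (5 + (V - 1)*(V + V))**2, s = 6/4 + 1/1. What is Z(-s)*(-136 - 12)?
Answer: -74925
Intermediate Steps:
s = 5/2 (s = 6*(1/4) + 1*1 = 3/2 + 1 = 5/2 ≈ 2.5000)
Z(V) = (5 + 2*V*(-1 + V))**2 (Z(V) = (5 + (-1 + V)*(2*V))**2 = (5 + 2*V*(-1 + V))**2)
Z(-s)*(-136 - 12) = (5 - (-2)*5/2 + 2*(-1*5/2)**2)**2*(-136 - 12) = (5 - 2*(-5/2) + 2*(-5/2)**2)**2*(-148) = (5 + 5 + 2*(25/4))**2*(-148) = (5 + 5 + 25/2)**2*(-148) = (45/2)**2*(-148) = (2025/4)*(-148) = -74925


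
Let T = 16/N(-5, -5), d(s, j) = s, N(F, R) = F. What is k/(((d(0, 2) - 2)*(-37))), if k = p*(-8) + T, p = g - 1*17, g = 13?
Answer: 72/185 ≈ 0.38919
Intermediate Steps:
p = -4 (p = 13 - 1*17 = 13 - 17 = -4)
T = -16/5 (T = 16/(-5) = 16*(-1/5) = -16/5 ≈ -3.2000)
k = 144/5 (k = -4*(-8) - 16/5 = 32 - 16/5 = 144/5 ≈ 28.800)
k/(((d(0, 2) - 2)*(-37))) = 144/(5*(((0 - 2)*(-37)))) = 144/(5*((-2*(-37)))) = (144/5)/74 = (144/5)*(1/74) = 72/185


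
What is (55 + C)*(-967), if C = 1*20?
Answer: -72525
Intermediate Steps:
C = 20
(55 + C)*(-967) = (55 + 20)*(-967) = 75*(-967) = -72525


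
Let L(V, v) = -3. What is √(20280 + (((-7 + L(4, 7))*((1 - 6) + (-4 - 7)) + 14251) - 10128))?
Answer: 11*√203 ≈ 156.73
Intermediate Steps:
√(20280 + (((-7 + L(4, 7))*((1 - 6) + (-4 - 7)) + 14251) - 10128)) = √(20280 + (((-7 - 3)*((1 - 6) + (-4 - 7)) + 14251) - 10128)) = √(20280 + ((-10*(-5 - 11) + 14251) - 10128)) = √(20280 + ((-10*(-16) + 14251) - 10128)) = √(20280 + ((160 + 14251) - 10128)) = √(20280 + (14411 - 10128)) = √(20280 + 4283) = √24563 = 11*√203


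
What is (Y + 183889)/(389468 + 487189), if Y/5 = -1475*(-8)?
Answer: 80963/292219 ≈ 0.27706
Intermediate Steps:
Y = 59000 (Y = 5*(-1475*(-8)) = 5*11800 = 59000)
(Y + 183889)/(389468 + 487189) = (59000 + 183889)/(389468 + 487189) = 242889/876657 = 242889*(1/876657) = 80963/292219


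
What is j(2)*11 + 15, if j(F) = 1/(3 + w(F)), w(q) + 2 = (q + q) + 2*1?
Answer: 116/7 ≈ 16.571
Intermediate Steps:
w(q) = 2*q (w(q) = -2 + ((q + q) + 2*1) = -2 + (2*q + 2) = -2 + (2 + 2*q) = 2*q)
j(F) = 1/(3 + 2*F)
j(2)*11 + 15 = 11/(3 + 2*2) + 15 = 11/(3 + 4) + 15 = 11/7 + 15 = 116/7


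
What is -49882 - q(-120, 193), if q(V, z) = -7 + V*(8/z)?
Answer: -9624915/193 ≈ -49870.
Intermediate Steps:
q(V, z) = -7 + 8*V/z
-49882 - q(-120, 193) = -49882 - (-7 + 8*(-120)/193) = -49882 - (-7 + 8*(-120)*(1/193)) = -49882 - (-7 - 960/193) = -49882 - 1*(-2311/193) = -49882 + 2311/193 = -9624915/193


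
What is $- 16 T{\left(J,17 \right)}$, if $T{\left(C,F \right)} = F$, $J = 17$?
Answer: $-272$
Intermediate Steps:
$- 16 T{\left(J,17 \right)} = \left(-16\right) 17 = -272$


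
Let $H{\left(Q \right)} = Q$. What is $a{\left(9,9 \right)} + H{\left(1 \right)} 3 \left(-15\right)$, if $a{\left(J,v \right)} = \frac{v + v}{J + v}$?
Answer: $-44$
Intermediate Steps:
$a{\left(J,v \right)} = \frac{2 v}{J + v}$
$a{\left(9,9 \right)} + H{\left(1 \right)} 3 \left(-15\right) = 2 \cdot 9 \frac{1}{9 + 9} + 1 \cdot 3 \left(-15\right) = 2 \cdot 9 \cdot \frac{1}{18} + 3 \left(-15\right) = 2 \cdot 9 \cdot \frac{1}{18} - 45 = 1 - 45 = -44$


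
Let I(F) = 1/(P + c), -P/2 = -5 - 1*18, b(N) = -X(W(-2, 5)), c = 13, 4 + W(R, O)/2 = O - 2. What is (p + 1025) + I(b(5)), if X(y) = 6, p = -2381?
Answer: -80003/59 ≈ -1356.0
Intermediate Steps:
W(R, O) = -12 + 2*O (W(R, O) = -8 + 2*(O - 2) = -8 + 2*(-2 + O) = -8 + (-4 + 2*O) = -12 + 2*O)
b(N) = -6 (b(N) = -1*6 = -6)
P = 46 (P = -2*(-5 - 1*18) = -2*(-5 - 18) = -2*(-23) = 46)
I(F) = 1/59 (I(F) = 1/(46 + 13) = 1/59)
(p + 1025) + I(b(5)) = (-2381 + 1025) + 1/59 = -1356 + 1/59 = -80003/59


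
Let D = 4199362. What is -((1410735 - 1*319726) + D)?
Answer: -5290371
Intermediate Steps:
-((1410735 - 1*319726) + D) = -((1410735 - 1*319726) + 4199362) = -((1410735 - 319726) + 4199362) = -(1091009 + 4199362) = -1*5290371 = -5290371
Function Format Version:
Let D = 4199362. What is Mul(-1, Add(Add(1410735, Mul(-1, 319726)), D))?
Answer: -5290371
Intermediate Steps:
Mul(-1, Add(Add(1410735, Mul(-1, 319726)), D)) = Mul(-1, Add(Add(1410735, Mul(-1, 319726)), 4199362)) = Mul(-1, Add(Add(1410735, -319726), 4199362)) = Mul(-1, Add(1091009, 4199362)) = Mul(-1, 5290371) = -5290371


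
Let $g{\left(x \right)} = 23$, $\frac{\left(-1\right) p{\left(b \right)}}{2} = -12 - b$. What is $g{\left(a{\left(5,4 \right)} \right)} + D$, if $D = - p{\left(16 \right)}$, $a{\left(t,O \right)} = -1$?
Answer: $-33$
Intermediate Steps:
$p{\left(b \right)} = 24 + 2 b$ ($p{\left(b \right)} = - 2 \left(-12 - b\right) = 24 + 2 b$)
$D = -56$ ($D = - (24 + 2 \cdot 16) = - (24 + 32) = \left(-1\right) 56 = -56$)
$g{\left(a{\left(5,4 \right)} \right)} + D = 23 - 56 = -33$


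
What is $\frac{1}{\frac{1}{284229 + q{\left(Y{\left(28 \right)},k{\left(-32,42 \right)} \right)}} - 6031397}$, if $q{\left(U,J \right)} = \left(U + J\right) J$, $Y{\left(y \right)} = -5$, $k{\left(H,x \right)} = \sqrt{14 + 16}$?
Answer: $- \frac{243678023687887074}{1469718901036193795022467} - \frac{5 \sqrt{30}}{2939437802072387590044934} \approx -1.658 \cdot 10^{-7}$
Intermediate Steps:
$k{\left(H,x \right)} = \sqrt{30}$
$q{\left(U,J \right)} = J \left(J + U\right)$ ($q{\left(U,J \right)} = \left(J + U\right) J = J \left(J + U\right)$)
$\frac{1}{\frac{1}{284229 + q{\left(Y{\left(28 \right)},k{\left(-32,42 \right)} \right)}} - 6031397} = \frac{1}{\frac{1}{284229 + \sqrt{30} \left(\sqrt{30} - 5\right)} - 6031397} = \frac{1}{\frac{1}{284229 + \sqrt{30} \left(-5 + \sqrt{30}\right)} - 6031397} = \frac{1}{-6031397 + \frac{1}{284229 + \sqrt{30} \left(-5 + \sqrt{30}\right)}}$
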